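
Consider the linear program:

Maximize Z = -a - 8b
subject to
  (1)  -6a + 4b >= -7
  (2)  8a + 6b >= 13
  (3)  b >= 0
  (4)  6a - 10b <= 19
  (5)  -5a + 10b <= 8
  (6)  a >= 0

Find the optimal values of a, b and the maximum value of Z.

Corner points and Z = -a - 8b:
  (47/34, 11/34) → Z = -135/34
  (51/20, 83/40) → Z = -383/20
  (41/55, 129/110) → Z = -557/55

At the optimal vertex, -6a + 4b = -7 and 8a + 6b = 13.
Solving simultaneously gives a = 47/34, b = 11/34.

a = 47/34, b = 11/34, maximum Z = -135/34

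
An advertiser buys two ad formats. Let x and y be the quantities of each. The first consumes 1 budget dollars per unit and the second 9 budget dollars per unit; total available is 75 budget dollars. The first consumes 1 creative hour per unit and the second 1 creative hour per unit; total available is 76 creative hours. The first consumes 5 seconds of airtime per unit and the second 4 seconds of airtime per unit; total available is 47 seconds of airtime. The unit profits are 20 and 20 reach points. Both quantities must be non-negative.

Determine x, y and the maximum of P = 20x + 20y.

Extreme points and P = 20x + 20y:
  (0, 0) → P = 0
  (0, 25/3) → P = 500/3
  (47/5, 0) → P = 188
  (3, 8) → P = 220

x = 3, y = 8, maximum P = 220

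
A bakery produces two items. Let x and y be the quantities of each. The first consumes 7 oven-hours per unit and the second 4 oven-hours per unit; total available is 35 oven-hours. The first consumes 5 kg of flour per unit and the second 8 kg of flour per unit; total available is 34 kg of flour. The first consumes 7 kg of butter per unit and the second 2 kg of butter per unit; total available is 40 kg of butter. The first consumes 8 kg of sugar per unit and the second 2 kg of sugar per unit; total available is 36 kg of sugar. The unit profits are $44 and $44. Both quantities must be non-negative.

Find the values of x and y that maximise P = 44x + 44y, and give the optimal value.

At the optimal vertex, 7x + 4y = 35 and 5x + 8y = 34.
Solving simultaneously gives x = 4, y = 7/4.

x = 4, y = 7/4, maximum P = 253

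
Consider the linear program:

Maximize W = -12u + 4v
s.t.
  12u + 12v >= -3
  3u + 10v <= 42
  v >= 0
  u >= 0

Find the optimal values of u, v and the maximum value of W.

Extreme points and W = -12u + 4v:
  (14, 0) → W = -168
  (0, 21/5) → W = 84/5
  (0, 0) → W = 0

u = 0, v = 21/5, maximum W = 84/5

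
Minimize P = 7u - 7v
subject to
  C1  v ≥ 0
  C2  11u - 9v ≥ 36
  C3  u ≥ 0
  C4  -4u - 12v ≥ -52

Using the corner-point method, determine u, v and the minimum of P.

u = 75/14, v = 107/42, minimum P = 59/3

Corner points and P = 7u - 7v:
  (36/11, 0) → P = 252/11
  (13, 0) → P = 91
  (75/14, 107/42) → P = 59/3

At the optimal vertex, 11u - 9v = 36 and -4u - 12v = -52.
Solving simultaneously gives u = 75/14, v = 107/42.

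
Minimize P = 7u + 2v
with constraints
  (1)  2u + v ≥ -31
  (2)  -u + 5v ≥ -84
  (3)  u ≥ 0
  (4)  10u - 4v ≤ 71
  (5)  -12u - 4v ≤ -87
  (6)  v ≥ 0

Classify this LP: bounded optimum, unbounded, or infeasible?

bounded optimum

Extreme points and P = 7u + 2v:
  (0, 87/4) → P = 87/2
  (79/11, 9/44) → P = 1115/22
The feasible region has finitely many vertices and no improving ray; the minimum is 87/2 at (0, 87/4).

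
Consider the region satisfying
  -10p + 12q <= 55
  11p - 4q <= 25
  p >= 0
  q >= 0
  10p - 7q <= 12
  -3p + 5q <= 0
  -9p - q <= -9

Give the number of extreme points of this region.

Of the 21 pairwise boundary intersections, those satisfying every inequality are:
  (6/5, 0)
  (1, 0)
  (60/29, 36/29)
  (15/16, 9/16)

4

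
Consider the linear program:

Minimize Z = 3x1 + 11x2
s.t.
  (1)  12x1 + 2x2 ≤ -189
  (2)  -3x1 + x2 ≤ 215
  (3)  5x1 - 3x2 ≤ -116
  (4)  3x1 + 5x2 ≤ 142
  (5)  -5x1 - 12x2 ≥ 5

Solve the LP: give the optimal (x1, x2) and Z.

x1 = -529/4, x2 = -727/4, minimum Z = -2396

Corner points and Z = 3x1 + 11x2:
  (-529/4, -727/4) → Z = -2396
  (-2585/41, 1060/41) → Z = 3905/41
  (-469/25, 37/5) → Z = 628/25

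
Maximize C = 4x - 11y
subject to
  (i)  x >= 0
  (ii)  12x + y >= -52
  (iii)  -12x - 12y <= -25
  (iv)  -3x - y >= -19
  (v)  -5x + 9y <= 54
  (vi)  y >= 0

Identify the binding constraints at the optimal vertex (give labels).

(iv) and (vi)

Corner points and C = 4x - 11y:
  (0, 25/12) → C = -275/12
  (0, 6) → C = -66
  (25/12, 0) → C = 25/3
  (117/32, 257/32) → C = -2359/32
  (19/3, 0) → C = 76/3

The maximum is at (19/3, 0). Substituting into each constraint, equality holds for (iv) and (vi); the remaining constraints have slack.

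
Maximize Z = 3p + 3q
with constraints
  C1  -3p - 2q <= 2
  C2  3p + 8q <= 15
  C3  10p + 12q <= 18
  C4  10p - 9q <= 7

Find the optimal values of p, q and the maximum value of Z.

Feasible corners and Z = 3p + 3q:
  (-23/9, 17/6) → Z = 5/6
  (-4/47, -41/47) → Z = -135/47
  (-9/11, 24/11) → Z = 45/11
  (41/35, 11/21) → Z = 178/35

At the optimal vertex, 10p + 12q = 18 and 10p - 9q = 7.
Solving simultaneously gives p = 41/35, q = 11/21.

p = 41/35, q = 11/21, maximum Z = 178/35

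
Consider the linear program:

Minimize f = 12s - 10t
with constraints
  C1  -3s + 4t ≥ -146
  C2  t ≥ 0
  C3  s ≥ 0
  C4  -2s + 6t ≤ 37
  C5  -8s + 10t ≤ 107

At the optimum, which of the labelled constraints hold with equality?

C3 and C4

Feasible corners and f = 12s - 10t:
  (146/3, 0) → f = 584
  (512/5, 403/10) → f = 4129/5
  (0, 0) → f = 0
  (0, 37/6) → f = -185/3

The minimum is at (0, 37/6). Substituting into each constraint, equality holds for C3 and C4; the remaining constraints have slack.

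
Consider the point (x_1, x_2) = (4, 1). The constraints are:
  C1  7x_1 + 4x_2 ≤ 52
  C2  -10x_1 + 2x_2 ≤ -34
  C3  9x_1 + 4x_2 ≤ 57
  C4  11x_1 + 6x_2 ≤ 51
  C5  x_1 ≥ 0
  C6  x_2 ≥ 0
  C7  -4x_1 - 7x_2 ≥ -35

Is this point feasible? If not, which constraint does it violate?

feasible

C1: 32 ≤ 52 ✓
C2: -38 ≤ -34 ✓
C3: 40 ≤ 57 ✓
C4: 50 ≤ 51 ✓
C5: 4 ≥ 0 ✓
C6: 1 ≥ 0 ✓
C7: -23 ≥ -35 ✓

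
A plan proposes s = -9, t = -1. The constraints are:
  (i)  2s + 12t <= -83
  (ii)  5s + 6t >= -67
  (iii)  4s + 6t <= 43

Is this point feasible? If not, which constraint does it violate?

not feasible — violates (i)

Constraint (i): 2s + 12t = -30, which is not ≤ -83. All other constraints are satisfied.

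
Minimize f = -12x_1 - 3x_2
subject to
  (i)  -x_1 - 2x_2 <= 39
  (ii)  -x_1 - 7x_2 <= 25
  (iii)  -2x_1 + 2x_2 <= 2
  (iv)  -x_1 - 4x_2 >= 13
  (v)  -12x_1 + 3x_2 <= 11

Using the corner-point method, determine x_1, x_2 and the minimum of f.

x_1 = 3, x_2 = -4, minimum f = -24

Vertices and f = -12x_1 - 3x_2:
  (3, -4) → f = -24
  (-152/87, -289/87) → f = 897/29
  (-83/51, -145/51) → f = 477/17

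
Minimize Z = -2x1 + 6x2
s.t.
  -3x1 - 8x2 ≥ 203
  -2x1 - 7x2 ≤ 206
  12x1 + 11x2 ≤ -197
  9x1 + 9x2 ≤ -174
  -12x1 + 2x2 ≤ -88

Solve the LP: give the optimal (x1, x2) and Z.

Corner points and Z = -2x1 + 6x2:
  (29/3, -29) → Z = -580/3
  (149/51, -450/17) → Z = -494/3
  (212/15, -502/15) → Z = -3436/15
  (51/22, -331/11) → Z = -2037/11

The optimum lies where -2x1 - 7x2 = 206 and 9x1 + 9x2 = -174.
Solving simultaneously gives x1 = 212/15, x2 = -502/15.

x1 = 212/15, x2 = -502/15, minimum Z = -3436/15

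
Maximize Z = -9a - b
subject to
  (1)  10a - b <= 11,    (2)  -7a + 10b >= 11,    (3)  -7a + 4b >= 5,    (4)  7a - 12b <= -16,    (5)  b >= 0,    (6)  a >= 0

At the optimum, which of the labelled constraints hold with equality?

(4) and (6)

Feasible corners and Z = -9a - b:
  (49/33, 127/33) → Z = -568/33
  (1/14, 11/8) → Z = -113/56
  (0, 4/3) → Z = -4/3
The feasible region is unbounded (it extends along (0, 1), (1, 10)), but Z strictly decreases along every unbounded feasible direction, so there is no improving ray and the maximum is attained at a vertex.

The maximum is at (0, 4/3). Substituting into each constraint, equality holds for (4) and (6); the remaining constraints have slack.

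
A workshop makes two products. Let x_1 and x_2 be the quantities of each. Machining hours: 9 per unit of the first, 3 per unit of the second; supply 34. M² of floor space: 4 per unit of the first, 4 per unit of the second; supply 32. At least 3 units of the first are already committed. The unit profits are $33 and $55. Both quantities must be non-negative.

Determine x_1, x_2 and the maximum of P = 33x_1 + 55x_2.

The optimum lies where 9x_1 + 3x_2 = 34 and x_1 = 3.
Solving simultaneously gives x_1 = 3, x_2 = 7/3.

x_1 = 3, x_2 = 7/3, maximum P = 682/3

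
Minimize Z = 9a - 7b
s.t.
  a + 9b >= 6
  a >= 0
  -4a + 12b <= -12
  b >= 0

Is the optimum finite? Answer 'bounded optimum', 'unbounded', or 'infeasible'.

bounded optimum

Extreme points and Z = 9a - 7b:
  (15/4, 1/4) → Z = 32
  (6, 0) → Z = 54
The feasible region has finitely many vertices and no improving ray; the minimum is 32 at (15/4, 1/4).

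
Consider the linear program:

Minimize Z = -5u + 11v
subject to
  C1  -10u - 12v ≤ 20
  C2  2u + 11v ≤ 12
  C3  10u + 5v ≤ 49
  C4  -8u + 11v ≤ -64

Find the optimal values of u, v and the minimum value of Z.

Corner points and Z = -5u + 11v:
  (344/35, -69/7) → Z = -1103/7
  (274/103, -400/103) → Z = -5770/103
  (859/150, -124/75) → Z = -2341/50

The binding constraints are -10u - 12v = 20 and 10u + 5v = 49.
Solving simultaneously gives u = 344/35, v = -69/7.

u = 344/35, v = -69/7, minimum Z = -1103/7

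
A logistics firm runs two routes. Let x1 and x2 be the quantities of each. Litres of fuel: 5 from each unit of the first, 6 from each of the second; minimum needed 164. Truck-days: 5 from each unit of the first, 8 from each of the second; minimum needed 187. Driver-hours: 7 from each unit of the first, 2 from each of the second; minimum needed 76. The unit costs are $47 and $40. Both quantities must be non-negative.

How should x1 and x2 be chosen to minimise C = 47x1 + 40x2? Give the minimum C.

The feasible region is unbounded (it extends along (0, 1), (1, 0)), but C strictly increases along every unbounded feasible direction, so there is no improving ray and the minimum is attained at a vertex.

x1 = 4, x2 = 24, minimum C = 1148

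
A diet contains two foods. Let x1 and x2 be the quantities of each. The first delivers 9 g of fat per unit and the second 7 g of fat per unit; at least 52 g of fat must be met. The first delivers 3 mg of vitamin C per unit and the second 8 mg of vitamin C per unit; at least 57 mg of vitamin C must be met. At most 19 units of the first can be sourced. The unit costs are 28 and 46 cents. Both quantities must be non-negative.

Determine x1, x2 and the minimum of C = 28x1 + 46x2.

The feasible region is unbounded (it extends along (0, 1)), but C strictly increases along every unbounded feasible direction, so there is no improving ray and the minimum is attained at a vertex.

The binding constraints are 9x1 + 7x2 = 52 and 3x1 + 8x2 = 57.
Solving simultaneously gives x1 = 1/3, x2 = 7.

x1 = 1/3, x2 = 7, minimum C = 994/3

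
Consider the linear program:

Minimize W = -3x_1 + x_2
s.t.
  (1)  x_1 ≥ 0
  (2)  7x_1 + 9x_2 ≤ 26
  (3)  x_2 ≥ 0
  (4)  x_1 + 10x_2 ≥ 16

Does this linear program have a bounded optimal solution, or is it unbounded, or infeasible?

bounded optimum

Extreme points and W = -3x_1 + x_2:
  (0, 26/9) → W = 26/9
  (0, 8/5) → W = 8/5
  (116/61, 86/61) → W = -262/61
The feasible region has finitely many vertices and no improving ray; the minimum is -262/61 at (116/61, 86/61).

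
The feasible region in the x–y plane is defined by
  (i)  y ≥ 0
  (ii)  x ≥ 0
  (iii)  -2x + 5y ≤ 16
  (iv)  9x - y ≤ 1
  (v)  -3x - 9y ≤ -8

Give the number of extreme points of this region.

Intersecting each pair of boundary lines and keeping only the points that satisfy every inequality leaves:
  (0, 16/5)
  (0, 8/9)
  (21/43, 146/43)
  (17/84, 23/28)

4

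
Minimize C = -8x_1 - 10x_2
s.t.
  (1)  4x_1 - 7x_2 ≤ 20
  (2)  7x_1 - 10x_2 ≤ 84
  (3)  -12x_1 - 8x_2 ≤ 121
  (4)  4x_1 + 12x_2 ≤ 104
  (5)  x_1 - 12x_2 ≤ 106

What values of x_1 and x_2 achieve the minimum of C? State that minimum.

x_1 = 242/19, x_2 = 84/19, minimum C = -2776/19

Extreme points and C = -8x_1 - 10x_2:
  (-687/116, -181/29) → C = 3184/29
  (242/19, 84/19) → C = -2776/19
  (-571/28, 433/28) → C = 17/2

At the optimal vertex, 4x_1 - 7x_2 = 20 and 4x_1 + 12x_2 = 104.
Solving simultaneously gives x_1 = 242/19, x_2 = 84/19.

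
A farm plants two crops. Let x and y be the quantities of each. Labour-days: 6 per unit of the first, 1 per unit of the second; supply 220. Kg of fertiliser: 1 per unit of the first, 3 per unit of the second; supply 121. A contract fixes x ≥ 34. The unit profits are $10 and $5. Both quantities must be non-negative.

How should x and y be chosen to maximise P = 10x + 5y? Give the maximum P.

At the optimal vertex, 6x + y = 220 and x = 34.
Solving simultaneously gives x = 34, y = 16.

x = 34, y = 16, maximum P = 420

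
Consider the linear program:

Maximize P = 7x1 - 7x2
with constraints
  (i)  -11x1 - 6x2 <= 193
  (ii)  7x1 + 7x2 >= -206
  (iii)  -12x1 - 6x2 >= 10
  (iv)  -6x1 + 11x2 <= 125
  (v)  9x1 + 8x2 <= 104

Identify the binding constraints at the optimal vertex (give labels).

(ii) and (iii)

Feasible corners and P = 7x1 - 7x2:
  (-23/7, -183/7) → P = 160
  (-2873/157, 217/157) → P = -21630/157
  (583/21, -1201/21) → P = 1784/3
  (-215/42, 60/7) → P = -575/6

The maximum is at (583/21, -1201/21). Substituting into each constraint, equality holds for (ii) and (iii); the remaining constraints have slack.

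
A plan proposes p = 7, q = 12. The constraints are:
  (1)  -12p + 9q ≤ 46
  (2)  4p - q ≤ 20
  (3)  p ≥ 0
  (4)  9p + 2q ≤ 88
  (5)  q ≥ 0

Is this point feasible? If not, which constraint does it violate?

(1): 24 ≤ 46 ✓
(2): 16 ≤ 20 ✓
(3): 7 ≥ 0 ✓
(4): 87 ≤ 88 ✓
(5): 12 ≥ 0 ✓

feasible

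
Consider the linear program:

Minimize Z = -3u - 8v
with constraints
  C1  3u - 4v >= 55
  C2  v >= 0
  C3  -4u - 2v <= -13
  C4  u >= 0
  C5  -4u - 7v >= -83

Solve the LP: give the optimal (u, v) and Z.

u = 717/37, v = 29/37, minimum Z = -2383/37

The optimum lies where 3u - 4v = 55 and -4u - 7v = -83.
Solving simultaneously gives u = 717/37, v = 29/37.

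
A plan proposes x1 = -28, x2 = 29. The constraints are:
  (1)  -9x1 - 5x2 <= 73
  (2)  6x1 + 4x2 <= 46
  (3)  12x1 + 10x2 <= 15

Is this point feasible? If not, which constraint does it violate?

not feasible — violates (1)

Constraint (1): -9x1 - 5x2 = 107, which is not ≤ 73. All other constraints are satisfied.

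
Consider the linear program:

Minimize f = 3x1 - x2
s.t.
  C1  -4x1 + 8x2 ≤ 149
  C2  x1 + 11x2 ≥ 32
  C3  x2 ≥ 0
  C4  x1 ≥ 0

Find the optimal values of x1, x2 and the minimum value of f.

x1 = 0, x2 = 149/8, minimum f = -149/8

Extreme points and f = 3x1 - x2:
  (0, 149/8) → f = -149/8
  (32, 0) → f = 96
  (0, 32/11) → f = -32/11
The feasible region is unbounded (it extends along (2, 1), (1, 0)), but f strictly increases along every unbounded feasible direction, so there is no improving ray and the minimum is attained at a vertex.

At the optimal vertex, -4x1 + 8x2 = 149 and x1 = 0.
Solving simultaneously gives x1 = 0, x2 = 149/8.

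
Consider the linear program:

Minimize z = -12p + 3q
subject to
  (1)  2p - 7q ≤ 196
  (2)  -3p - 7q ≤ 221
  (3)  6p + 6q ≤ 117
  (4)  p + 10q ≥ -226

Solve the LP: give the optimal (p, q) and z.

Extreme points and z = -12p + 3q:
  (665/18, -157/9) → z = -1487/3
  (14, -24) → z = -240
  (-628/23, -457/23) → z = 6165/23
The feasible region is unbounded (it extends along (-7, 3), (-1, 1)), but z strictly increases along every unbounded feasible direction, so there is no improving ray and the minimum is attained at a vertex.

The optimum lies where 2p - 7q = 196 and 6p + 6q = 117.
Solving simultaneously gives p = 665/18, q = -157/9.

p = 665/18, q = -157/9, minimum z = -1487/3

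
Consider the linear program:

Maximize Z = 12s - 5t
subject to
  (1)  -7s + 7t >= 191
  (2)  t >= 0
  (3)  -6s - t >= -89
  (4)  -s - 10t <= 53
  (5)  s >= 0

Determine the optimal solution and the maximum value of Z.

s = 432/49, t = 1769/49, maximum Z = -523/7

Feasible corners and Z = 12s - 5t:
  (432/49, 1769/49) → Z = -523/7
  (0, 191/7) → Z = -955/7
  (0, 89) → Z = -445

At the optimal vertex, -7s + 7t = 191 and -6s - t = -89.
Solving simultaneously gives s = 432/49, t = 1769/49.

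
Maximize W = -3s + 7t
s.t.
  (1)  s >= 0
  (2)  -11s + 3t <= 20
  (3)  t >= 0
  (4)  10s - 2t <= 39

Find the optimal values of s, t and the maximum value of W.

s = 157/8, t = 629/8, maximum W = 983/2

Extreme points and W = -3s + 7t:
  (0, 20/3) → W = 140/3
  (0, 0) → W = 0
  (157/8, 629/8) → W = 983/2
  (39/10, 0) → W = -117/10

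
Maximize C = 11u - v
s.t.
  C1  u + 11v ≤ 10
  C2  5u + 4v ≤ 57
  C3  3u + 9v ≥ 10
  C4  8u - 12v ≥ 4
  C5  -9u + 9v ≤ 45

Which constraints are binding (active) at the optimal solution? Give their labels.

C2 and C3

Feasible corners and C = 11u - v:
  (587/51, -7/51) → C = 6464/51
  (41/25, 19/25) → C = 432/25
  (43/3, -11/3) → C = 484/3
  (13/9, 17/27) → C = 412/27

The maximum is at (43/3, -11/3). Substituting into each constraint, equality holds for C2 and C3; the remaining constraints have slack.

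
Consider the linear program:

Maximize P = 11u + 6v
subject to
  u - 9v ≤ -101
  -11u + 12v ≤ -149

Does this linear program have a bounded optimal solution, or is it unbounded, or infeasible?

unbounded

From the feasible point (851/29, 420/29), moving in the direction (12, 11) keeps every constraint satisfied while P increases without bound.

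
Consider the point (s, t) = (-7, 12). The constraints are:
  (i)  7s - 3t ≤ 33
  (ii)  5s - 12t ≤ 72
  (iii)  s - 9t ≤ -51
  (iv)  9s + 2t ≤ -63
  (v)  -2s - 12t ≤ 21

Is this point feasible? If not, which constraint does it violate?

Constraint (iv): 9s + 2t = -39, which is not ≤ -63. All other constraints are satisfied.

not feasible — violates (iv)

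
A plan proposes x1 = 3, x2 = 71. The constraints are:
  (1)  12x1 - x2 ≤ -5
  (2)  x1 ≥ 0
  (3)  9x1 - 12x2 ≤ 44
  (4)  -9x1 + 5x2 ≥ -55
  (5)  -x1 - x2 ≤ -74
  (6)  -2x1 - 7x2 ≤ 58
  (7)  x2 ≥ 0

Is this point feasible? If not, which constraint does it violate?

(1): -35 ≤ -5 ✓
(2): 3 ≥ 0 ✓
(3): -825 ≤ 44 ✓
(4): 328 ≥ -55 ✓
(5): -74 ≤ -74 ✓
(6): -503 ≤ 58 ✓
(7): 71 ≥ 0 ✓

feasible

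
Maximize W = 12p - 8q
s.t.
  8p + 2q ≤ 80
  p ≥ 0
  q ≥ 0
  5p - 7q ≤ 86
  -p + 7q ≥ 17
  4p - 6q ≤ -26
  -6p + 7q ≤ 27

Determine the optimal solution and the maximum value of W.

p = 107/14, q = 66/7, maximum W = 114/7

Feasible corners and W = 12p - 8q:
  (107/14, 66/7) → W = 114/7
  (253/34, 174/17) → W = 126/17
  (5/2, 6) → W = -18

The optimum lies where 8p + 2q = 80 and 4p - 6q = -26.
Solving simultaneously gives p = 107/14, q = 66/7.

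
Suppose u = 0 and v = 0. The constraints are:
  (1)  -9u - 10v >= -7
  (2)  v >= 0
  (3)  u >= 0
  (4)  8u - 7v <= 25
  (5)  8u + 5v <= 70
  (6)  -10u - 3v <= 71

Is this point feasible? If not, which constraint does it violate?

(1): 0 ≥ -7 ✓
(2): 0 ≥ 0 ✓
(3): 0 ≥ 0 ✓
(4): 0 ≤ 25 ✓
(5): 0 ≤ 70 ✓
(6): 0 ≤ 71 ✓

feasible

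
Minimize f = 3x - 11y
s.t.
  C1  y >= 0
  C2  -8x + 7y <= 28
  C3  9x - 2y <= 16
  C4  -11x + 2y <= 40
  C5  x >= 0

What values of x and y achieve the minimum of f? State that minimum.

x = 168/47, y = 380/47, minimum f = -3676/47

The optimum lies where -8x + 7y = 28 and 9x - 2y = 16.
Solving simultaneously gives x = 168/47, y = 380/47.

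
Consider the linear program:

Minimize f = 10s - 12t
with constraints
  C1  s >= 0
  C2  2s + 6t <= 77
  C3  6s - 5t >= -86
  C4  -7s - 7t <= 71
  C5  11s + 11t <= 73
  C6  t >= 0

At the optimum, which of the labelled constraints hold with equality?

C1 and C5

Feasible corners and f = 10s - 12t:
  (0, 73/11) → f = -876/11
  (0, 0) → f = 0
  (73/11, 0) → f = 730/11

The minimum is at (0, 73/11). Substituting into each constraint, equality holds for C1 and C5; the remaining constraints have slack.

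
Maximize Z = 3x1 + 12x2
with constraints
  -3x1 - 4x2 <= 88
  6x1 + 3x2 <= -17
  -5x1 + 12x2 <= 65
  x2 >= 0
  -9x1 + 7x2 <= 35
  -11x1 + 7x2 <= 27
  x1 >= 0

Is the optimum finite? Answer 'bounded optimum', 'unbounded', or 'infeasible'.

The boundaries -3x1 - 4x2 = 88 and 6x1 + 3x2 = -17 meet at (196/15, -159/5), but that point violates x2 ≥ 0. Every candidate vertex is excluded by some other constraint, so the feasible region is empty.

infeasible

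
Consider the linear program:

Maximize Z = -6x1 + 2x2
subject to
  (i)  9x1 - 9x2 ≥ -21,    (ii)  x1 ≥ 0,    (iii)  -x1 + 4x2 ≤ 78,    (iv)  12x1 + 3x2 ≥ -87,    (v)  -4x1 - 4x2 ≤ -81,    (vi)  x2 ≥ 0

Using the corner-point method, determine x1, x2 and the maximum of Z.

x1 = 215/24, x2 = 271/24, maximum Z = -187/6

The feasible region is unbounded (it extends along (4, 1), (1, 0)), but Z strictly decreases along every unbounded feasible direction, so there is no improving ray and the maximum is attained at a vertex.

The optimum lies where 9x1 - 9x2 = -21 and -4x1 - 4x2 = -81.
Solving simultaneously gives x1 = 215/24, x2 = 271/24.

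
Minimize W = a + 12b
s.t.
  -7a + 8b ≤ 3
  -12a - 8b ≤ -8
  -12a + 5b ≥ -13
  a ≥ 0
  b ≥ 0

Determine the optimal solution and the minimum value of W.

Feasible corners and W = a + 12b:
  (5/19, 23/38) → W = 143/19
  (119/61, 127/61) → W = 1643/61
  (2/3, 0) → W = 2/3
  (13/12, 0) → W = 13/12

a = 2/3, b = 0, minimum W = 2/3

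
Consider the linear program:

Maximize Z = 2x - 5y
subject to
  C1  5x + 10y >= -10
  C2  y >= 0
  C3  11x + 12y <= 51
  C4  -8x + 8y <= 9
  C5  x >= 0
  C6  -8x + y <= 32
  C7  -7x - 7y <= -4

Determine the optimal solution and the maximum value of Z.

x = 51/11, y = 0, maximum Z = 102/11

Feasible corners and Z = 2x - 5y:
  (51/11, 0) → Z = 102/11
  (4/7, 0) → Z = 8/7
  (75/46, 507/184) → Z = -1935/184
  (0, 9/8) → Z = -45/8
  (0, 4/7) → Z = -20/7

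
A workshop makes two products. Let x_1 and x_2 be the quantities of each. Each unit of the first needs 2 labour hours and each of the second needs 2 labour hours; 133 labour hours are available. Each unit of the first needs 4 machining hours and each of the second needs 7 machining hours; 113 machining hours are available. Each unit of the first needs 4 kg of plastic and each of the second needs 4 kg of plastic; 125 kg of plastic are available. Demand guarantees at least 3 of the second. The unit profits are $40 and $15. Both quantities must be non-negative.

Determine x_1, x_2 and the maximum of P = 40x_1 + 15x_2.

x_1 = 23, x_2 = 3, maximum P = 965

Extreme points and P = 40x_1 + 15x_2:
  (0, 113/7) → P = 1695/7
  (0, 3) → P = 45
  (23, 3) → P = 965

At the optimal vertex, 4x_1 + 7x_2 = 113 and x_2 = 3.
Solving simultaneously gives x_1 = 23, x_2 = 3.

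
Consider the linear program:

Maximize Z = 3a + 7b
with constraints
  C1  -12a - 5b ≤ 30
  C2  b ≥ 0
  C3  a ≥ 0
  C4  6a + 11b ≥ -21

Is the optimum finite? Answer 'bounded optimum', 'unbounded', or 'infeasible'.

From the feasible point (0, 0), moving in the direction (0, 1) keeps every constraint satisfied while Z increases without bound.

unbounded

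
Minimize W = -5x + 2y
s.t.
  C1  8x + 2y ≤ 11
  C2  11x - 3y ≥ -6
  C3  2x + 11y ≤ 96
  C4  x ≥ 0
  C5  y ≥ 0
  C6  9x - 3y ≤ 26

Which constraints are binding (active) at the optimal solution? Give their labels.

Extreme points and W = -5x + 2y:
  (21/46, 169/46) → W = 233/46
  (11/8, 0) → W = -55/8
  (0, 2) → W = 4
  (0, 0) → W = 0

The minimum is at (11/8, 0). Substituting into each constraint, equality holds for C1 and C5; the remaining constraints have slack.

C1 and C5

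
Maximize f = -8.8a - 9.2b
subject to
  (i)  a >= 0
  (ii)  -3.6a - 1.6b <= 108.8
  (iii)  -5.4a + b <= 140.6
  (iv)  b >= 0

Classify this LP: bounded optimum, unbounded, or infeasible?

Extreme points and f = -8.8a - 9.2b:
  (0, 140.6) → f = -1293.52
  (0, 0) → f = 0
The feasible region has finitely many vertices and no improving ray; the maximum is 0 at (0, 0).

bounded optimum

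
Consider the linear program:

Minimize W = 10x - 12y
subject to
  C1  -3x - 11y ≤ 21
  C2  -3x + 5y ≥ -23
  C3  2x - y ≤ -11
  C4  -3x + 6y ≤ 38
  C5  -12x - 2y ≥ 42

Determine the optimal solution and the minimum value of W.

x = -32/3, y = 1, minimum W = -356/3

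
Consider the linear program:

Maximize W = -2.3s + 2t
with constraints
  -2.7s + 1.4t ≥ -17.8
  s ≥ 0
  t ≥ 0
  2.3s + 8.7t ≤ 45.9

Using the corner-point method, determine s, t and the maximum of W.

s = 0, t = 153/29, maximum W = 306/29

Extreme points and W = -2.3s + 2t:
  (178/27, 0) → W = -2047/135
  (21912/2671, 8299/2671) → W = -168998/13355
  (0, 0) → W = 0
  (0, 153/29) → W = 306/29

At the optimal vertex, s = 0 and 2.3s + 8.7t = 45.9.
Solving simultaneously gives s = 0, t = 153/29.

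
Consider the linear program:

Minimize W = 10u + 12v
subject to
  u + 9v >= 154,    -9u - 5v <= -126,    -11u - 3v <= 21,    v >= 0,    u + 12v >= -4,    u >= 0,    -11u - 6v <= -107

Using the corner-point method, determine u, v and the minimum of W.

The feasible region is unbounded (it extends along (0, 1), (1, 0)), but W strictly increases along every unbounded feasible direction, so there is no improving ray and the minimum is attained at a vertex.

u = 91/19, v = 315/19, minimum W = 4690/19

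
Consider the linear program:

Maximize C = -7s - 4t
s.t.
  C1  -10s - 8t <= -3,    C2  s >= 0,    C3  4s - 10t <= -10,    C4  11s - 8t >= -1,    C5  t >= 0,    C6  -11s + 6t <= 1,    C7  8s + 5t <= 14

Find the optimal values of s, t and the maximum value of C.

The optimum lies where 4s - 10t = -10 and 11s - 8t = -1.
Solving simultaneously gives s = 35/39, t = 53/39.

s = 35/39, t = 53/39, maximum C = -457/39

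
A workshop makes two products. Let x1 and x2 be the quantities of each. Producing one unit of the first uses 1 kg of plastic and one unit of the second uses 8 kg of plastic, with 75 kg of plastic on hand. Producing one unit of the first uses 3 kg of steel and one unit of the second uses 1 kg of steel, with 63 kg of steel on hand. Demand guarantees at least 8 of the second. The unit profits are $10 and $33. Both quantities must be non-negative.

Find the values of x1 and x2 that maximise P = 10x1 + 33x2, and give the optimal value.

Feasible corners and P = 10x1 + 33x2:
  (0, 75/8) → P = 2475/8
  (0, 8) → P = 264
  (11, 8) → P = 374

At the optimal vertex, x1 + 8x2 = 75 and x2 = 8.
Solving simultaneously gives x1 = 11, x2 = 8.

x1 = 11, x2 = 8, maximum P = 374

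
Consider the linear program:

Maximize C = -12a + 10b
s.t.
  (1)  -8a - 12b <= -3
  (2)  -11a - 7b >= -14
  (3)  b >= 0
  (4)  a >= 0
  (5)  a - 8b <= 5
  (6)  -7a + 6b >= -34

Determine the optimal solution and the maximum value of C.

Extreme points and C = -12a + 10b:
  (3/8, 0) → C = -9/2
  (0, 1/4) → C = 5/2
  (14/11, 0) → C = -168/11
  (0, 2) → C = 20

The binding constraints are -11a - 7b = -14 and a = 0.
Solving simultaneously gives a = 0, b = 2.

a = 0, b = 2, maximum C = 20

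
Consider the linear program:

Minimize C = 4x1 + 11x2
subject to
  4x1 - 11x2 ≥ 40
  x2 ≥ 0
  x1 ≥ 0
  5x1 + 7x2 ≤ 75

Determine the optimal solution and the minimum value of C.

Feasible corners and C = 4x1 + 11x2:
  (10, 0) → C = 40
  (1105/83, 100/83) → C = 5520/83
  (15, 0) → C = 60

At the optimal vertex, 4x1 - 11x2 = 40 and x2 = 0.
Solving simultaneously gives x1 = 10, x2 = 0.

x1 = 10, x2 = 0, minimum C = 40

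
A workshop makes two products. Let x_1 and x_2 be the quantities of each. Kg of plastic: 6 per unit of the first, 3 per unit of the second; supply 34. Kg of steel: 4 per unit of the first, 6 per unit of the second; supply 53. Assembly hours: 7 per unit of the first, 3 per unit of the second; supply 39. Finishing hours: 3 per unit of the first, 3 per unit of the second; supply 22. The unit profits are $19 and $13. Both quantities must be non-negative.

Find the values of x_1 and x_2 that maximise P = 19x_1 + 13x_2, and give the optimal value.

Vertices and P = 19x_1 + 13x_2:
  (0, 0) → P = 0
  (0, 22/3) → P = 286/3
  (39/7, 0) → P = 741/7
  (5, 4/3) → P = 337/3
  (4, 10/3) → P = 358/3

At the optimal vertex, 6x_1 + 3x_2 = 34 and 3x_1 + 3x_2 = 22.
Solving simultaneously gives x_1 = 4, x_2 = 10/3.

x_1 = 4, x_2 = 10/3, maximum P = 358/3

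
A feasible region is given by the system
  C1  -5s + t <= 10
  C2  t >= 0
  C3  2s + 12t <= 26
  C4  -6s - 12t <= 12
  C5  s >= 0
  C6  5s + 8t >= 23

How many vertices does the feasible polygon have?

3

The feasible vertices (each the meet of two boundaries and inside every other half-plane) are:
  (13, 0)
  (23/5, 0)
  (17/11, 21/11)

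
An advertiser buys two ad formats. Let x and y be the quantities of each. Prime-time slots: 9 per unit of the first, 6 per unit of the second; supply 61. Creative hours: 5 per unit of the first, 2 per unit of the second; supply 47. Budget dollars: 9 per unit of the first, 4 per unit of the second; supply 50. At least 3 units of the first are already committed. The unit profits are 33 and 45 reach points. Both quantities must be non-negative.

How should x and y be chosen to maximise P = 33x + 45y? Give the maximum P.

x = 3, y = 17/3, maximum P = 354

Corner points and P = 33x + 45y:
  (50/9, 0) → P = 550/3
  (3, 0) → P = 99
  (28/9, 11/2) → P = 2101/6
  (3, 17/3) → P = 354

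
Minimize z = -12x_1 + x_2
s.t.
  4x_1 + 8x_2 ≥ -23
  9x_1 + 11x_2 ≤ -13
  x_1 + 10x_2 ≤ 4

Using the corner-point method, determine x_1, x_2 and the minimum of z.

Extreme points and z = -12x_1 + x_2:
  (149/28, -155/28) → z = -1943/28
  (-131/16, 39/32) → z = 3183/32
  (-174/79, 49/79) → z = 2137/79

At the optimal vertex, 4x_1 + 8x_2 = -23 and 9x_1 + 11x_2 = -13.
Solving simultaneously gives x_1 = 149/28, x_2 = -155/28.

x_1 = 149/28, x_2 = -155/28, minimum z = -1943/28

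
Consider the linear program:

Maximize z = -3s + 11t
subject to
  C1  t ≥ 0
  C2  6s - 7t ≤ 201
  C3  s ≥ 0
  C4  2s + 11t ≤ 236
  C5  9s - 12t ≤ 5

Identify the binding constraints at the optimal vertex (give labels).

C3 and C4

Corner points and z = -3s + 11t:
  (0, 0) → z = 0
  (5/9, 0) → z = -5/3
  (0, 236/11) → z = 236
  (2887/123, 2114/123) → z = 14593/123

The maximum is at (0, 236/11). Substituting into each constraint, equality holds for C3 and C4; the remaining constraints have slack.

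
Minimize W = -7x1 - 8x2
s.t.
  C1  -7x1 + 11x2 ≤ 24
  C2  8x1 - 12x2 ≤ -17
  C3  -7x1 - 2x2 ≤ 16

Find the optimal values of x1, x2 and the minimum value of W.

Vertices and W = -7x1 - 8x2:
  (101/4, 73/4) → W = -1291/4
  (-32/13, 8/13) → W = 160/13
  (-113/50, -9/100) → W = 827/50

At the optimal vertex, -7x1 + 11x2 = 24 and 8x1 - 12x2 = -17.
Solving simultaneously gives x1 = 101/4, x2 = 73/4.

x1 = 101/4, x2 = 73/4, minimum W = -1291/4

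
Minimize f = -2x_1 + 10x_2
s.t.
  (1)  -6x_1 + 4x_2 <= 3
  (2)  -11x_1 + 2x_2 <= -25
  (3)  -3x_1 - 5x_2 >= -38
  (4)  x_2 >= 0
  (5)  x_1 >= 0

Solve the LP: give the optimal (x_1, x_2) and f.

x_1 = 38/3, x_2 = 0, minimum f = -76/3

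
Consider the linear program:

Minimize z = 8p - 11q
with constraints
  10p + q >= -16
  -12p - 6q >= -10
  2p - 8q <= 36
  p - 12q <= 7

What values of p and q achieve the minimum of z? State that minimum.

p = -53/24, q = 73/12, minimum z = -1015/12

Feasible corners and z = 8p - 11q:
  (-53/24, 73/12) → z = -1015/12
  (-185/121, -86/121) → z = -534/121
  (27/25, -37/75) → z = 211/15

At the optimal vertex, 10p + q = -16 and -12p - 6q = -10.
Solving simultaneously gives p = -53/24, q = 73/12.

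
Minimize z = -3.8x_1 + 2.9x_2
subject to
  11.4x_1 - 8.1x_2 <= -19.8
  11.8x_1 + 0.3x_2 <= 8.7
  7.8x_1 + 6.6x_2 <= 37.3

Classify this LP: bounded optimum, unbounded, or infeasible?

unbounded

From the feasible point (717/1100, 1849/550), moving in the direction (-8.1, -11.4) keeps every constraint satisfied while z decreases without bound.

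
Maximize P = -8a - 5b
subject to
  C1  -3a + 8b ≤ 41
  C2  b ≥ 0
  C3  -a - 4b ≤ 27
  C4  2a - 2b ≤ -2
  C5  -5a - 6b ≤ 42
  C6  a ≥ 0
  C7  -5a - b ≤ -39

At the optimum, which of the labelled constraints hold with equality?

Corner points and P = -8a - 5b:
  (33/5, 38/5) → P = -454/5
  (271/43, 322/43) → P = -3778/43
  (19/3, 22/3) → P = -262/3

The maximum is at (19/3, 22/3). Substituting into each constraint, equality holds for C4 and C7; the remaining constraints have slack.

C4 and C7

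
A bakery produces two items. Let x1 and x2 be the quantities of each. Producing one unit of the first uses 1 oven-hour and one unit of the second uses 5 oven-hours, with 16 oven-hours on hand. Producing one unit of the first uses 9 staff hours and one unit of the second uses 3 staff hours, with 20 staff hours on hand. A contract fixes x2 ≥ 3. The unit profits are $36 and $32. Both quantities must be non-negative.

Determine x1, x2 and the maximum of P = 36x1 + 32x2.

x1 = 1, x2 = 3, maximum P = 132

At the optimal vertex, x1 + 5x2 = 16 and x2 = 3.
Solving simultaneously gives x1 = 1, x2 = 3.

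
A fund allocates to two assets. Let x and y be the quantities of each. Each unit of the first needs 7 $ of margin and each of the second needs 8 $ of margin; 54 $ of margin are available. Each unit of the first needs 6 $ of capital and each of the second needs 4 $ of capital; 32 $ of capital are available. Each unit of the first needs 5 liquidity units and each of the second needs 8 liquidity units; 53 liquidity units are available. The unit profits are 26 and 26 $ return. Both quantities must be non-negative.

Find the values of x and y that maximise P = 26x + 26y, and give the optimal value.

Extreme points and P = 26x + 26y:
  (0, 0) → P = 0
  (0, 53/8) → P = 689/4
  (16/3, 0) → P = 416/3
  (2, 5) → P = 182
  (1/2, 101/16) → P = 1417/8

The binding constraints are 7x + 8y = 54 and 6x + 4y = 32.
Solving simultaneously gives x = 2, y = 5.

x = 2, y = 5, maximum P = 182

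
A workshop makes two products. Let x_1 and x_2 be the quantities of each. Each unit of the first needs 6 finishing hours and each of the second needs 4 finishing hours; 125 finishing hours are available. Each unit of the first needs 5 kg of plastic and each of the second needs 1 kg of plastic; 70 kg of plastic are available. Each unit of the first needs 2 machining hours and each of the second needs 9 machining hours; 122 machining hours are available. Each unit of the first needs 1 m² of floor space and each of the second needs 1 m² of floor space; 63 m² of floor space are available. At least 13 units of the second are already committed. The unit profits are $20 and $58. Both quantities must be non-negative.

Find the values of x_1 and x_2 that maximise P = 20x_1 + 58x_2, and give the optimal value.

Feasible corners and P = 20x_1 + 58x_2:
  (0, 122/9) → P = 7076/9
  (0, 13) → P = 754
  (5/2, 13) → P = 804

x_1 = 5/2, x_2 = 13, maximum P = 804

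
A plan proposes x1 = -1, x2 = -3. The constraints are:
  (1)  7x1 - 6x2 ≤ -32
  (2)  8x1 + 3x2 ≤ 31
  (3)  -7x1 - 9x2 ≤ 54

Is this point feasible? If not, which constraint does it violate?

Constraint (1): 7x1 - 6x2 = 11, which is not ≤ -32. All other constraints are satisfied.

not feasible — violates (1)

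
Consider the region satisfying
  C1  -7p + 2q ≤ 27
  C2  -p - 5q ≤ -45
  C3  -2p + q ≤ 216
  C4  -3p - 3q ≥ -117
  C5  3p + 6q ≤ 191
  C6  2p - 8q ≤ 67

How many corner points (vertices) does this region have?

4

Of the 15 pairwise boundary intersections, those satisfying every inequality are:
  (-45/37, 342/37)
  (55/12, 709/24)
  (75/2, 3/2)
  (43/3, 74/3)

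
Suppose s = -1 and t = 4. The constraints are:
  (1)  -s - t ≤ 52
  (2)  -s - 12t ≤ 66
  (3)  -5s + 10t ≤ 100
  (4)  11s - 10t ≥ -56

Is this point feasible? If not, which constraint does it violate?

(1): -3 ≤ 52 ✓
(2): -47 ≤ 66 ✓
(3): 45 ≤ 100 ✓
(4): -51 ≥ -56 ✓

feasible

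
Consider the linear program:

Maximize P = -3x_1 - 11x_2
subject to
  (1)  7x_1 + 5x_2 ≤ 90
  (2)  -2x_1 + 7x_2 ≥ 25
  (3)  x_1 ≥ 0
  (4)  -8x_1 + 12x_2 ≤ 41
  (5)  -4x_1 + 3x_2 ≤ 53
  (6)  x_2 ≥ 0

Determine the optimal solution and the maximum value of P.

x_1 = 13/32, x_2 = 59/16, maximum P = -1337/32

Vertices and P = -3x_1 - 11x_2:
  (505/59, 355/59) → P = -5420/59
  (875/124, 1007/124) → P = -221/2
  (13/32, 59/16) → P = -1337/32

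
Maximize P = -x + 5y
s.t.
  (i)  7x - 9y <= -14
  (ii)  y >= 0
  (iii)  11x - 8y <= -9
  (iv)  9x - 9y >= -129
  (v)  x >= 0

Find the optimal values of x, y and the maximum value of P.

x = 317/9, y = 446/9, maximum P = 1913/9

Corner points and P = -x + 5y:
  (31/43, 91/43) → P = 424/43
  (0, 14/9) → P = 70/9
  (317/9, 446/9) → P = 1913/9
  (0, 43/3) → P = 215/3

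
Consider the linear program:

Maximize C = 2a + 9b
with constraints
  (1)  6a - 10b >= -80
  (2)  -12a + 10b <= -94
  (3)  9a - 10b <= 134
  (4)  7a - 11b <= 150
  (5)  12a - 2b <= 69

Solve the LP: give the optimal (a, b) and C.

a = 251/48, b = -25/8, maximum C = -53/3

Corner points and C = 2a + 9b:
  (-233/31, -571/31) → C = -5605/31
  (251/48, -25/8) → C = -53/3
  (-26/29, -412/29) → C = -3760/29
  (211/51, -329/34) → C = -8039/102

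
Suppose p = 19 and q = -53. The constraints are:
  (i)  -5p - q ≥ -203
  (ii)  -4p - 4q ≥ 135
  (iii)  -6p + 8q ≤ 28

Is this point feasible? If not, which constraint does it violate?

(i): -42 ≥ -203 ✓
(ii): 136 ≥ 135 ✓
(iii): -538 ≤ 28 ✓

feasible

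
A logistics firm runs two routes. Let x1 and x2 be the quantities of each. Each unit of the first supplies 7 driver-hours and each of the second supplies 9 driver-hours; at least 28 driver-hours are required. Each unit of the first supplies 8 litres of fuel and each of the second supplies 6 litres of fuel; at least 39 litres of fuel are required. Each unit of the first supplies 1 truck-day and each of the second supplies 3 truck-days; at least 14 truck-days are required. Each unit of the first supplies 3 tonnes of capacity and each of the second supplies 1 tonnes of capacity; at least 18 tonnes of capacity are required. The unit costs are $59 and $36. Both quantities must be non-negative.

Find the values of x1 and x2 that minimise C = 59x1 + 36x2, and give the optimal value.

Extreme points and C = 59x1 + 36x2:
  (0, 18) → C = 648
  (14, 0) → C = 826
  (5, 3) → C = 403
The feasible region is unbounded (it extends along (0, 1), (1, 0)), but C strictly increases along every unbounded feasible direction, so there is no improving ray and the minimum is attained at a vertex.

The binding constraints are x1 + 3x2 = 14 and 3x1 + x2 = 18.
Solving simultaneously gives x1 = 5, x2 = 3.

x1 = 5, x2 = 3, minimum C = 403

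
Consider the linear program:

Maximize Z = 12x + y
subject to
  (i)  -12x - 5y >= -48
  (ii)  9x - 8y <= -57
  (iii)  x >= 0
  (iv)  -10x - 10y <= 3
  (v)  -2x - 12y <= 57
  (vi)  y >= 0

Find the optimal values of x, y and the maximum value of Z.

x = 33/47, y = 372/47, maximum Z = 768/47

The binding constraints are -12x - 5y = -48 and 9x - 8y = -57.
Solving simultaneously gives x = 33/47, y = 372/47.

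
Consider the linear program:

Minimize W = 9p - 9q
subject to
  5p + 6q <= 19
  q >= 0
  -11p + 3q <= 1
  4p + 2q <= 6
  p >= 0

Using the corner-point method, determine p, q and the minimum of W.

Corner points and W = 9p - 9q:
  (3/2, 0) → W = 27/2
  (0, 0) → W = 0
  (8/17, 35/17) → W = -243/17
  (0, 1/3) → W = -3

p = 8/17, q = 35/17, minimum W = -243/17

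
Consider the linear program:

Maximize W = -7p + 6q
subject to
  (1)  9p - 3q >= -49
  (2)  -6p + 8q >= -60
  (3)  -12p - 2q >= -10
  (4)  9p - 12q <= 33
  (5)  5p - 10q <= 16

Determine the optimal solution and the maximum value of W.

Feasible corners and W = -7p + 6q:
  (-34/27, 113/9) → W = 2272/27
  (-538/75, -389/75) → W = 1432/75
  (66/65, -71/65) → W = -888/65

p = -34/27, q = 113/9, maximum W = 2272/27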